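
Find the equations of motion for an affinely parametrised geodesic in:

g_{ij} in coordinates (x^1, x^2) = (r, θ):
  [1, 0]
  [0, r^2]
Geodesic equation: d^2x^k/dλ^2 + Γ^k_{ij} (dx^i/dλ)(dx^j/dλ) = 0.
Non-zero Christoffel symbols:
Γ^r_{θ θ} = -r
Γ^θ_{r θ} = 1/r
Substituting (the symmetric pair Γ^k_{ij}, Γ^k_{ji} combines into a factor 2):
d^2r/dλ^2 - r (dθ/dλ)^2 = 0
d^2θ/dλ^2 + (2/r) (dr/dλ)(dθ/dλ) = 0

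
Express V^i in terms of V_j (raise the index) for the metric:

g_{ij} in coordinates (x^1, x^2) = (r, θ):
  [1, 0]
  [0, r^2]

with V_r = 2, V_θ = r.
Inverse metric (diagonal): g^{rr} = 1, g^{θθ} = 1/r^2
V^i = g^{ij} V_j:
V^r = (1)(2) + (0)(r) = 2
V^θ = (0)(2) + (1/r^2)(r) = 1/r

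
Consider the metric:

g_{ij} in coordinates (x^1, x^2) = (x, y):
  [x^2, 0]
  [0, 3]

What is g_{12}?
With x^1 = x, x^2 = y, g_{12} = g_{xy} is the row-1, column-2 entry of the matrix.
g_{12} = 0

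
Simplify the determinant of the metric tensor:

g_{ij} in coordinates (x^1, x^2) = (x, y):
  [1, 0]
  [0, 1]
For a 2×2 metric: det(g) = g_{11}·g_{22} - g_{12}·g_{21}
= (1)·(1) - (0)·(0)
= 1 - 0
det(g) = 1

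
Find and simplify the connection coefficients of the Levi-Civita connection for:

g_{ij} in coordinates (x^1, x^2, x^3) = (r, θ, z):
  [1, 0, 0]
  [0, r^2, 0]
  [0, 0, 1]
Using Γ^k_{ij} = (1/2) g^{km} (∂_i g_{mj} + ∂_j g_{mi} - ∂_m g_{ij}); the metric is diagonal, so only the m = k term contributes.
Non-zero symbols (using the symmetry Γ^k_{ij} = Γ^k_{ji}):
Γ^r_{θ θ} = (1/2) g^{rr} (∂_θ g_{rθ} + ∂_θ g_{rθ} - ∂_r g_{θθ}) = (1/2)(1)((0) + (0) - (2*r)) = -r
Γ^θ_{r θ} = (1/2) g^{θθ} (∂_r g_{θθ} + ∂_θ g_{θr} - ∂_θ g_{rθ}) = (1/2)(1/r^2)((2*r) + (0) - (0)) = 1/r
All other Christoffel symbols are zero.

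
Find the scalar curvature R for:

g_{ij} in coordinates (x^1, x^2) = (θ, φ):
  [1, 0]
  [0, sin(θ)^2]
Non-zero Christoffel symbols (Γ^k_{ij} = Γ^k_{ji}):
Γ^θ_{φ φ} = -sin(2*θ)/2
Γ^φ_{θ φ} = 1/tan(θ)
Ricci tensor (R_{ij} = R^k_{ikj}): R_{θθ} = 1, R_{θφ} = 0, R_{φφ} = sin(θ)^2
Inverse metric: g^{θθ} = 1, g^{φφ} = 1/sin(θ)^2
R = g^{ij} R_{ij} = (1)(1) + (1/sin(θ)^2)(sin(θ)^2) = 2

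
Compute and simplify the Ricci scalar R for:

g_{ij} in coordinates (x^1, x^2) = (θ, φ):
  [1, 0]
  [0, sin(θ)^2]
Non-zero Christoffel symbols (Γ^k_{ij} = Γ^k_{ji}):
Γ^θ_{φ φ} = -sin(2*θ)/2
Γ^φ_{θ φ} = 1/tan(θ)
Ricci tensor (R_{ij} = R^k_{ikj}): R_{θθ} = 1, R_{θφ} = 0, R_{φφ} = sin(θ)^2
Inverse metric: g^{θθ} = 1, g^{φφ} = 1/sin(θ)^2
R = g^{ij} R_{ij} = (1)(1) + (1/sin(θ)^2)(sin(θ)^2) = 2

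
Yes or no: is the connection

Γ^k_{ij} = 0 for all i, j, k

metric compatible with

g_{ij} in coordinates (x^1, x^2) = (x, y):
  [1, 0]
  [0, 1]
Using ∇_k g_{ij} = ∂_k g_{ij} - Γ^m_{ki} g_{mj} - Γ^m_{kj} g_{im}:
e.g. ∇_x g_{xx} = (0) - (0) - (0) = 0
Every component ∇_k g_{ij} vanishes: the connection is metric compatible.
Yes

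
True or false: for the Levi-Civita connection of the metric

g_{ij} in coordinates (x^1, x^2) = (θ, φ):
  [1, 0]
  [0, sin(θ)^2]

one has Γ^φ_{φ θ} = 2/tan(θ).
Γ^φ_{φ θ} = (1/2) g^{φφ} (∂_φ g_{φθ} + ∂_θ g_{φφ} - ∂_φ g_{φθ}) = (1/2)(1/sin(θ)^2)((0) + (sin(2*θ)) - (0)) = 1/tan(θ)
This differs from the proposed value 2/tan(θ).
False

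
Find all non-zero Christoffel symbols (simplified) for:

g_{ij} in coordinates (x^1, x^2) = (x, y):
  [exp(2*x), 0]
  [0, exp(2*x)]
Using Γ^k_{ij} = (1/2) g^{km} (∂_i g_{mj} + ∂_j g_{mi} - ∂_m g_{ij}); the metric is diagonal, so only the m = k term contributes.
Non-zero symbols (using the symmetry Γ^k_{ij} = Γ^k_{ji}):
Γ^x_{x x} = (1/2) g^{xx} (∂_x g_{xx} + ∂_x g_{xx} - ∂_x g_{xx}) = (1/2)(exp(-2*x))((2*exp(2*x)) + (2*exp(2*x)) - (2*exp(2*x))) = 1
Γ^x_{y y} = (1/2) g^{xx} (∂_y g_{xy} + ∂_y g_{xy} - ∂_x g_{yy}) = (1/2)(exp(-2*x))((0) + (0) - (2*exp(2*x))) = -1
Γ^y_{x y} = (1/2) g^{yy} (∂_x g_{yy} + ∂_y g_{yx} - ∂_y g_{xy}) = (1/2)(exp(-2*x))((2*exp(2*x)) + (0) - (0)) = 1
All other Christoffel symbols are zero.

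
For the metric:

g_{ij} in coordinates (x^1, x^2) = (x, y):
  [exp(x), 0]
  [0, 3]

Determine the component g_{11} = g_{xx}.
With x^1 = x, x^2 = y, g_{11} = g_{xx} is the row-1, column-1 entry of the matrix.
g_{11} = exp(x)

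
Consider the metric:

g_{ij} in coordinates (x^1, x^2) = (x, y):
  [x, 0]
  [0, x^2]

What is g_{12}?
With x^1 = x, x^2 = y, g_{12} = g_{xy} is the row-1, column-2 entry of the matrix.
g_{12} = 0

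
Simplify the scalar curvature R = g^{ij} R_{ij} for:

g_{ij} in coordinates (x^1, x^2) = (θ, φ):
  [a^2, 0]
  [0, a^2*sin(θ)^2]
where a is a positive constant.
Non-zero Christoffel symbols (Γ^k_{ij} = Γ^k_{ji}):
Γ^θ_{φ φ} = -sin(2*θ)/2
Γ^φ_{θ φ} = 1/tan(θ)
Ricci tensor (R_{ij} = R^k_{ikj}): R_{θθ} = 1, R_{θφ} = 0, R_{φφ} = sin(θ)^2
Inverse metric: g^{θθ} = 1/a^2, g^{φφ} = 1/(a^2*sin(θ)^2)
R = g^{ij} R_{ij} = (1/a^2)(1) + (1/(a^2*sin(θ)^2))(sin(θ)^2) = 2/a^2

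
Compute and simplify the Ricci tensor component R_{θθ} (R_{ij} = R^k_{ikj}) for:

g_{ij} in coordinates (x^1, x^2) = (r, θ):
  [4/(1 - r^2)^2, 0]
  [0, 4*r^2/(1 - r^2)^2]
Non-zero Christoffel symbols (Γ^k_{ij} = Γ^k_{ji}):
Γ^r_{r r} = 2*r/(1 - r^2)
Γ^r_{θ θ} = (r^3 + r)/(r^2 - 1)
Γ^θ_{r θ} = (-r^2 - 1)/(r^3 - r)
R^r_{θ r θ} = ∂_r Γ^r_{θ θ} - ∂_θ Γ^r_{θ r} + Γ^r_{r m} Γ^m_{θ θ} - Γ^r_{θ m} Γ^m_{θ r}
  = ((r^4 - 4*r^2 - 1)/(r^2 - 1)^2) - (0) + (-2*r^2*(r^2 + 1)/(r^2 - 1)^2) - (-(r^2 + 1)^2/(r^2 - 1)^2) = -4*r^2/(r^2 - 1)^2
R^θ_{θ θ θ} = 0 (a repeated index in an antisymmetric pair)
R_{θθ} = R^r_{θ r θ} + R^θ_{θ θ θ} = (-4*r^2/(r^2 - 1)^2) + (0) = -4*r^2/(r^2 - 1)^2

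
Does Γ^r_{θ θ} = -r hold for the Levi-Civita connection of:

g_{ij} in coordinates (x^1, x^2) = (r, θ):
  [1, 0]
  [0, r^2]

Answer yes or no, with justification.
Γ^r_{θ θ} = (1/2) g^{rr} (∂_θ g_{rθ} + ∂_θ g_{rθ} - ∂_r g_{θθ}) = (1/2)(1)((0) + (0) - (2*r)) = -r
This equals the proposed value -r.
Yes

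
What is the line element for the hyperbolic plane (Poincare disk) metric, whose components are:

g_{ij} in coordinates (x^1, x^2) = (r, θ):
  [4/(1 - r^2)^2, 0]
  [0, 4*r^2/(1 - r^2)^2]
ds^2 = g_{ij} dx^i dx^j; only the non-zero components contribute.
ds^2 = (4/(1 - r^2)^2) dr^2 + (4*r^2/(1 - r^2)^2) dθ^2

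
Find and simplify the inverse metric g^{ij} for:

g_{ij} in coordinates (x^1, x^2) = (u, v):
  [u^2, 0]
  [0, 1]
The metric is diagonal, so g^{ij} is diagonal with entries 1/g_{ii}: diag(1/(u^2), 1).
g^{ij}:
  [1/u^2, 0]
  [0, 1]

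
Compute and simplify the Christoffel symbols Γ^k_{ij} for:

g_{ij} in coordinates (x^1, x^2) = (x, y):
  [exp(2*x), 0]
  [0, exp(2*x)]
Using Γ^k_{ij} = (1/2) g^{km} (∂_i g_{mj} + ∂_j g_{mi} - ∂_m g_{ij}); the metric is diagonal, so only the m = k term contributes.
Non-zero symbols (using the symmetry Γ^k_{ij} = Γ^k_{ji}):
Γ^x_{x x} = (1/2) g^{xx} (∂_x g_{xx} + ∂_x g_{xx} - ∂_x g_{xx}) = (1/2)(exp(-2*x))((2*exp(2*x)) + (2*exp(2*x)) - (2*exp(2*x))) = 1
Γ^x_{y y} = (1/2) g^{xx} (∂_y g_{xy} + ∂_y g_{xy} - ∂_x g_{yy}) = (1/2)(exp(-2*x))((0) + (0) - (2*exp(2*x))) = -1
Γ^y_{x y} = (1/2) g^{yy} (∂_x g_{yy} + ∂_y g_{yx} - ∂_y g_{xy}) = (1/2)(exp(-2*x))((2*exp(2*x)) + (0) - (0)) = 1
All other Christoffel symbols are zero.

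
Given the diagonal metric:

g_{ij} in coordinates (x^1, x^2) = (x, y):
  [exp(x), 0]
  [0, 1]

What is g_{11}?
With x^1 = x, x^2 = y, g_{11} = g_{xx} is the row-1, column-1 entry of the matrix.
g_{11} = exp(x)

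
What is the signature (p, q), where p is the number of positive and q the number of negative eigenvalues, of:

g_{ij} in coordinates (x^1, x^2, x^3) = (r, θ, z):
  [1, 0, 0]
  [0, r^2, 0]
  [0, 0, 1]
The metric is diagonal, so its eigenvalues are the diagonal entries: 1, r^2, 1 (at a generic point, where coordinate-dependent entries are positive).
3 positive, 0 negative.
(3, 0) - Riemannian (positive definite)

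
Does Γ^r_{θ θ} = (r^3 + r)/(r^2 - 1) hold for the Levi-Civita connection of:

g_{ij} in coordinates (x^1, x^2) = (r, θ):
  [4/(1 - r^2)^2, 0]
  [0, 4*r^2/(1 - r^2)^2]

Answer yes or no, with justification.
Γ^r_{θ θ} = (1/2) g^{rr} (∂_θ g_{rθ} + ∂_θ g_{rθ} - ∂_r g_{θθ}) = (1/2)((1 - r^2)^2/4)((0) + (0) - (-8*(r^3 + r)/(r^2 - 1)^3)) = (r^3 + r)/(r^2 - 1)
This equals the proposed value (r^3 + r)/(r^2 - 1).
Yes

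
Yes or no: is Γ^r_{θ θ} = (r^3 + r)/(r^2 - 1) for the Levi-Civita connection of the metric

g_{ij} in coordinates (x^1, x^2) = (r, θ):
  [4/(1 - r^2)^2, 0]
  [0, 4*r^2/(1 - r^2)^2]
Γ^r_{θ θ} = (1/2) g^{rr} (∂_θ g_{rθ} + ∂_θ g_{rθ} - ∂_r g_{θθ}) = (1/2)((1 - r^2)^2/4)((0) + (0) - (-8*(r^3 + r)/(r^2 - 1)^3)) = (r^3 + r)/(r^2 - 1)
This equals the proposed value (r^3 + r)/(r^2 - 1).
Yes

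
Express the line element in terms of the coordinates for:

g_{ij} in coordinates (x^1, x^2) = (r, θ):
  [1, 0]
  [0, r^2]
ds^2 = g_{ij} dx^i dx^j; only the non-zero components contribute.
ds^2 = dr^2 + r^2 dθ^2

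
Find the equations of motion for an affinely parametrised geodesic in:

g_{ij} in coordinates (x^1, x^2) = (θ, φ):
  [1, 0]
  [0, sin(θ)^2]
Geodesic equation: d^2x^k/dλ^2 + Γ^k_{ij} (dx^i/dλ)(dx^j/dλ) = 0.
Non-zero Christoffel symbols:
Γ^θ_{φ φ} = -sin(2*θ)/2
Γ^φ_{θ φ} = 1/tan(θ)
Substituting (the symmetric pair Γ^k_{ij}, Γ^k_{ji} combines into a factor 2):
d^2θ/dλ^2 - (sin(2*θ)/2) (dφ/dλ)^2 = 0
d^2φ/dλ^2 + (2/tan(θ)) (dθ/dλ)(dφ/dλ) = 0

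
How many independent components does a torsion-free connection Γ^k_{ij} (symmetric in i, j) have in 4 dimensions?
Γ^k_{ij} has n choices for the upper index and n(n+1)/2 independent symmetric lower index pairs.
Total = 4 × 4×5/2 = 4 × 10 = 40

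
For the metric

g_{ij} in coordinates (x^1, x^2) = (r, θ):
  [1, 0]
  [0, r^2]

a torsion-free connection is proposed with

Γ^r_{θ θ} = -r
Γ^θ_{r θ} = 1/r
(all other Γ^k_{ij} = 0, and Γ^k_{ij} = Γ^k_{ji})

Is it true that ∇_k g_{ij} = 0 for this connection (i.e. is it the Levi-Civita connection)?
Using ∇_k g_{ij} = ∂_k g_{ij} - Γ^m_{ki} g_{mj} - Γ^m_{kj} g_{im}:
e.g. ∇_r g_{θθ} = (2*r) - (r) - (r) = 0
Every component ∇_k g_{ij} vanishes: the connection is metric compatible.
Yes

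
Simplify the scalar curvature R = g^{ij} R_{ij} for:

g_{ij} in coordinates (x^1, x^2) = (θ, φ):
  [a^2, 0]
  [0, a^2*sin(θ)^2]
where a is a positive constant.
Non-zero Christoffel symbols (Γ^k_{ij} = Γ^k_{ji}):
Γ^θ_{φ φ} = -sin(2*θ)/2
Γ^φ_{θ φ} = 1/tan(θ)
Ricci tensor (R_{ij} = R^k_{ikj}): R_{θθ} = 1, R_{θφ} = 0, R_{φφ} = sin(θ)^2
Inverse metric: g^{θθ} = 1/a^2, g^{φφ} = 1/(a^2*sin(θ)^2)
R = g^{ij} R_{ij} = (1/a^2)(1) + (1/(a^2*sin(θ)^2))(sin(θ)^2) = 2/a^2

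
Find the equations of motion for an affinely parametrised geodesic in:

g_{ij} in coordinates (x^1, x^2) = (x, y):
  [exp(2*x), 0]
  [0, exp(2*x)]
Geodesic equation: d^2x^k/dλ^2 + Γ^k_{ij} (dx^i/dλ)(dx^j/dλ) = 0.
Non-zero Christoffel symbols:
Γ^x_{x x} = 1
Γ^x_{y y} = -1
Γ^y_{x y} = 1
Substituting (the symmetric pair Γ^k_{ij}, Γ^k_{ji} combines into a factor 2):
d^2x/dλ^2 + (dx/dλ)^2 - (dy/dλ)^2 = 0
d^2y/dλ^2 + 2 (dx/dλ)(dy/dλ) = 0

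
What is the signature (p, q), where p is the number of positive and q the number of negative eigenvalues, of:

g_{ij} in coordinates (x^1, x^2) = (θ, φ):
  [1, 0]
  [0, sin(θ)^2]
The metric is diagonal, so its eigenvalues are the diagonal entries: 1, sin(θ)^2 (at a generic point, where coordinate-dependent entries are positive).
2 positive, 0 negative.
(2, 0) - Riemannian (positive definite)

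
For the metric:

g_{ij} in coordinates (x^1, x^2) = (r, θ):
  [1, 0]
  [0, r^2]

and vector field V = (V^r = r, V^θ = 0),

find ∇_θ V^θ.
Non-zero Christoffel symbols:
Γ^r_{θ θ} = -r
Γ^θ_{r θ} = 1/r
∇_θ V^θ = ∂_θ V^θ + Γ^θ_{θ j} V^j
  = (0) + (1/r)(r) + (0)(0)
  = 1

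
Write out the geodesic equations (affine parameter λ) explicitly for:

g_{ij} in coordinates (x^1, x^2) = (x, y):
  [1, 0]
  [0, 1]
Geodesic equation: d^2x^k/dλ^2 + Γ^k_{ij} (dx^i/dλ)(dx^j/dλ) = 0.
All Christoffel symbols vanish, so the geodesics are straight lines:
d^2x/dλ^2 = 0
d^2y/dλ^2 = 0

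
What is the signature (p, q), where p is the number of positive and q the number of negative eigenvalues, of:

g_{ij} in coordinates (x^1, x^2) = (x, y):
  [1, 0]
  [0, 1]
The metric is diagonal, so its eigenvalues are the diagonal entries: 1, 1 (at a generic point, where coordinate-dependent entries are positive).
2 positive, 0 negative.
(2, 0) - Riemannian (positive definite)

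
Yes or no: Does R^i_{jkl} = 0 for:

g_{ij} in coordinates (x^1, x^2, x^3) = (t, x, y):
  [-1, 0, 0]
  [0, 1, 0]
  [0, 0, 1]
All metric components are constant, so every Christoffel symbol vanishes and R^i_{jkl} = 0.
Yes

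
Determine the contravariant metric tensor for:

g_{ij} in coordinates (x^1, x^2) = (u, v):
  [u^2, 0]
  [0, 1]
The metric is diagonal, so g^{ij} is diagonal with entries 1/g_{ii}: diag(1/(u^2), 1).
g^{ij}:
  [1/u^2, 0]
  [0, 1]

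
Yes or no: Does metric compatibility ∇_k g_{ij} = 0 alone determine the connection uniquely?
One also needs vanishing torsion; metric compatibility plus torsion-freeness singles out the Levi-Civita connection.
No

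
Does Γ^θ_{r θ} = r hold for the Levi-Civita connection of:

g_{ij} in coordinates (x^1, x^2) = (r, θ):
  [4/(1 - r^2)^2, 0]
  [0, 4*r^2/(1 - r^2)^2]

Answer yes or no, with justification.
Γ^θ_{r θ} = (1/2) g^{θθ} (∂_r g_{θθ} + ∂_θ g_{θr} - ∂_θ g_{rθ}) = (1/2)((1 - r^2)^2/(4*r^2))((-8*(r^3 + r)/(r^2 - 1)^3) + (0) - (0)) = (-r^2 - 1)/(r^3 - r)
This differs from the proposed value r.
No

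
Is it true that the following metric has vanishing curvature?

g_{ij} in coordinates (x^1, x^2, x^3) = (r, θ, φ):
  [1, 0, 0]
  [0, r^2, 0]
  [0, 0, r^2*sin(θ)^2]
Non-zero Christoffel symbols:
Γ^r_{θ θ} = -r
Γ^r_{φ φ} = -r*sin(θ)^2
Γ^θ_{r θ} = 1/r
Γ^θ_{φ φ} = -sin(2*θ)/2
Γ^φ_{r φ} = 1/r
Γ^φ_{θ φ} = 1/tan(θ)
Ricci tensor: R_{rr} = 0, R_{rθ} = 0, R_{rφ} = 0, R_{θθ} = 0, R_{θφ} = 0, R_{φφ} = 0
All R_{ij} vanish; in 3 dimensions the Riemann tensor is fully determined by the Ricci tensor, so R^i_{jkl} = 0: the metric is flat (curvilinear coordinates on flat space).
Yes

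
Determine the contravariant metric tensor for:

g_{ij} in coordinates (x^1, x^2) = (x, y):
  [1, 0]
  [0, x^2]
The metric is diagonal, so g^{ij} is diagonal with entries 1/g_{ii}: diag(1, 1/(x^2)).
g^{ij}:
  [1, 0]
  [0, 1/x^2]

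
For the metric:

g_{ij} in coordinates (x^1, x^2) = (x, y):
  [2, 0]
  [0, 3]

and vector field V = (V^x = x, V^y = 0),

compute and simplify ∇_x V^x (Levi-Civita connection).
All Christoffel symbols are zero.
∇_x V^x = ∂_x V^x + Γ^x_{x j} V^j
  = (1) + (0)(x) + (0)(0)
  = 1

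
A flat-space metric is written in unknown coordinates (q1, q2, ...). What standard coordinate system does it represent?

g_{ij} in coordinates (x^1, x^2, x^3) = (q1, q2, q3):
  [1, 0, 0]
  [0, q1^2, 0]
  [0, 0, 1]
The line element ds^2 = dq1^2 + q1^2 dq2^2 + dq3^2 is dr^2 + r^2 dθ^2 + dz^2 with q1 = r, q2 = θ, q3 = z.
cylindrical coordinates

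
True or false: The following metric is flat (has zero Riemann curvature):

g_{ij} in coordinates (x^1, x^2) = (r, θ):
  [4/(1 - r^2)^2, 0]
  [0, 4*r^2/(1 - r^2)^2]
Non-zero Christoffel symbols:
Γ^r_{r r} = 2*r/(1 - r^2)
Γ^r_{θ θ} = (r^3 + r)/(r^2 - 1)
Γ^θ_{r θ} = (-r^2 - 1)/(r^3 - r)
Ricci tensor: R_{rr} = -4/(r^2 - 1)^2, R_{rθ} = 0, R_{θθ} = -4*r^2/(r^2 - 1)^2
The Ricci tensor is non-zero, so the Riemann tensor is non-zero: not flat.
False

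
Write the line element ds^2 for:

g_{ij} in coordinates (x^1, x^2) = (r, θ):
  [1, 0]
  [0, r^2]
ds^2 = g_{ij} dx^i dx^j; only the non-zero components contribute.
ds^2 = dr^2 + r^2 dθ^2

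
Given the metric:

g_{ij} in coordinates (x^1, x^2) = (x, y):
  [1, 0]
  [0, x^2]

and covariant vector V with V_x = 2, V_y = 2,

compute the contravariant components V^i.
Inverse metric (diagonal): g^{xx} = 1, g^{yy} = 1/x^2
V^i = g^{ij} V_j:
V^x = (1)(2) + (0)(2) = 2
V^y = (0)(2) + (1/x^2)(2) = 2/x^2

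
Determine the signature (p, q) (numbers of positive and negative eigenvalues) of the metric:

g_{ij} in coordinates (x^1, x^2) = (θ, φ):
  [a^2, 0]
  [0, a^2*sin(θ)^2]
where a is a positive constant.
The metric is diagonal, so its eigenvalues are the diagonal entries: a^2, a^2*sin(θ)^2 (at a generic point, where coordinate-dependent entries are positive).
2 positive, 0 negative.
(2, 0) - Riemannian (positive definite)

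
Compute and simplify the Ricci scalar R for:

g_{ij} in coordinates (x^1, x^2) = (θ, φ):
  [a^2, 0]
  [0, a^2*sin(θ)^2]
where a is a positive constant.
Non-zero Christoffel symbols (Γ^k_{ij} = Γ^k_{ji}):
Γ^θ_{φ φ} = -sin(2*θ)/2
Γ^φ_{θ φ} = 1/tan(θ)
Ricci tensor (R_{ij} = R^k_{ikj}): R_{θθ} = 1, R_{θφ} = 0, R_{φφ} = sin(θ)^2
Inverse metric: g^{θθ} = 1/a^2, g^{φφ} = 1/(a^2*sin(θ)^2)
R = g^{ij} R_{ij} = (1/a^2)(1) + (1/(a^2*sin(θ)^2))(sin(θ)^2) = 2/a^2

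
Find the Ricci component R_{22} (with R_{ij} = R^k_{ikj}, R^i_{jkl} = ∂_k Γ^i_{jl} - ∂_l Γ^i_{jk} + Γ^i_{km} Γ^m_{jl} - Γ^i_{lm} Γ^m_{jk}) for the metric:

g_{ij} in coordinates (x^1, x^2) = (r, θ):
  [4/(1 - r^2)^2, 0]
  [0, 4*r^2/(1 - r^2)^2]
Non-zero Christoffel symbols (Γ^k_{ij} = Γ^k_{ji}):
Γ^r_{r r} = 2*r/(1 - r^2)
Γ^r_{θ θ} = (r^3 + r)/(r^2 - 1)
Γ^θ_{r θ} = (-r^2 - 1)/(r^3 - r)
R^r_{θ r θ} = ∂_r Γ^r_{θ θ} - ∂_θ Γ^r_{θ r} + Γ^r_{r m} Γ^m_{θ θ} - Γ^r_{θ m} Γ^m_{θ r}
  = ((r^4 - 4*r^2 - 1)/(r^2 - 1)^2) - (0) + (-2*r^2*(r^2 + 1)/(r^2 - 1)^2) - (-(r^2 + 1)^2/(r^2 - 1)^2) = -4*r^2/(r^2 - 1)^2
R^θ_{θ θ θ} = 0 (a repeated index in an antisymmetric pair)
R_{θθ} = R^r_{θ r θ} + R^θ_{θ θ θ} = (-4*r^2/(r^2 - 1)^2) + (0) = -4*r^2/(r^2 - 1)^2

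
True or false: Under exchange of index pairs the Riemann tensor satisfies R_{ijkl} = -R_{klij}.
The pair-exchange symmetry has a plus sign: R_{ijkl} = +R_{klij}.
False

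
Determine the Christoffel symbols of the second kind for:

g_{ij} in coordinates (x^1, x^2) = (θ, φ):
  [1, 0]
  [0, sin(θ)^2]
Using Γ^k_{ij} = (1/2) g^{km} (∂_i g_{mj} + ∂_j g_{mi} - ∂_m g_{ij}); the metric is diagonal, so only the m = k term contributes.
Non-zero symbols (using the symmetry Γ^k_{ij} = Γ^k_{ji}):
Γ^θ_{φ φ} = (1/2) g^{θθ} (∂_φ g_{θφ} + ∂_φ g_{θφ} - ∂_θ g_{φφ}) = (1/2)(1)((0) + (0) - (sin(2*θ))) = -sin(2*θ)/2
Γ^φ_{θ φ} = (1/2) g^{φφ} (∂_θ g_{φφ} + ∂_φ g_{φθ} - ∂_φ g_{θφ}) = (1/2)(1/sin(θ)^2)((sin(2*θ)) + (0) - (0)) = 1/tan(θ)
All other Christoffel symbols are zero.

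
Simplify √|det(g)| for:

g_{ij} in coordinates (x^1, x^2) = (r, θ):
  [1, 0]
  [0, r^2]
det(g) = r^2
√|det(g)| = r
Volume element: dV = r dr dθ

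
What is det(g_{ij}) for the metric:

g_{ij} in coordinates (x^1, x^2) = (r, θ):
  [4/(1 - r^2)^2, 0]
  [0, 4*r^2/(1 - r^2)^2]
For a 2×2 metric: det(g) = g_{11}·g_{22} - g_{12}·g_{21}
= (4/(1 - r^2)^2)·(4*r^2/(1 - r^2)^2) - (0)·(0)
= 16*r^2/(1 - r^2)^4 - 0
det(g) = 16*r^2/(1 - r^2)^4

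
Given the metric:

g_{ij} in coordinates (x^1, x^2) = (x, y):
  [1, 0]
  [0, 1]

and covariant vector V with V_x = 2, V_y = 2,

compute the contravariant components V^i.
Inverse metric (diagonal): g^{xx} = 1, g^{yy} = 1
V^i = g^{ij} V_j:
V^x = (1)(2) + (0)(2) = 2
V^y = (0)(2) + (1)(2) = 2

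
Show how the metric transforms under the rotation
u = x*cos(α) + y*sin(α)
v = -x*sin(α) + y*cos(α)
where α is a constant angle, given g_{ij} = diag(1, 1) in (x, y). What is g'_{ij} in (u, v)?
Invert the transformation: x = u*cos(α) - v*sin(α), y = u*sin(α) + v*cos(α)
g'_{ij} = (∂x^k/∂x'^i)(∂x^l/∂x'^j) g_{kl}; with g_{kl} = δ_{kl} this is Σ_k (∂x^k/∂x'^i)(∂x^k/∂x'^j).
Jacobian: ∂x/∂u = cos(α), ∂x/∂v = -sin(α), ∂y/∂u = sin(α), ∂y/∂v = cos(α)
g'_{uu} = (cos(α))(cos(α)) + (sin(α))(sin(α)) = 1
g'_{uv} = (cos(α))(-sin(α)) + (sin(α))(cos(α)) = 0
g'_{vv} = (-sin(α))(-sin(α)) + (cos(α))(cos(α)) = 1
g'_{ij} = diag(1, 1)
The Euclidean metric is invariant under rotations.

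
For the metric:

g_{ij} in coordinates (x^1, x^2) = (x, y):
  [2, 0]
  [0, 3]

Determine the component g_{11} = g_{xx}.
With x^1 = x, x^2 = y, g_{11} = g_{xx} is the row-1, column-1 entry of the matrix.
g_{11} = 2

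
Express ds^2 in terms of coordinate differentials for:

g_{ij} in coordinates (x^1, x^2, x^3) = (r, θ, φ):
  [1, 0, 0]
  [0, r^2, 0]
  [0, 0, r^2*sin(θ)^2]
ds^2 = g_{ij} dx^i dx^j; only the non-zero components contribute.
ds^2 = dr^2 + r^2 dθ^2 + r^2*sin(θ)^2 dφ^2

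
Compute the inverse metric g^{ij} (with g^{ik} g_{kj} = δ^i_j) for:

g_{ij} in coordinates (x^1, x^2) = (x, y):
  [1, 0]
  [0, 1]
The metric is diagonal, so g^{ij} is diagonal with entries 1/g_{ii}: diag(1, 1).
g^{ij}:
  [1, 0]
  [0, 1]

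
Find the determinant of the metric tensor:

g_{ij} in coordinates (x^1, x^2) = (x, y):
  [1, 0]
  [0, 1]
For a 2×2 metric: det(g) = g_{11}·g_{22} - g_{12}·g_{21}
= (1)·(1) - (0)·(0)
= 1 - 0
det(g) = 1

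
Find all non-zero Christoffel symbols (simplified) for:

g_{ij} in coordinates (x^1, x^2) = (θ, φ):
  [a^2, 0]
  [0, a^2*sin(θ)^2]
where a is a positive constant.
Using Γ^k_{ij} = (1/2) g^{km} (∂_i g_{mj} + ∂_j g_{mi} - ∂_m g_{ij}); the metric is diagonal, so only the m = k term contributes.
Non-zero symbols (using the symmetry Γ^k_{ij} = Γ^k_{ji}):
Γ^θ_{φ φ} = (1/2) g^{θθ} (∂_φ g_{θφ} + ∂_φ g_{θφ} - ∂_θ g_{φφ}) = (1/2)(1/a^2)((0) + (0) - (a^2*sin(2*θ))) = -sin(2*θ)/2
Γ^φ_{θ φ} = (1/2) g^{φφ} (∂_θ g_{φφ} + ∂_φ g_{φθ} - ∂_φ g_{θφ}) = (1/2)(1/(a^2*sin(θ)^2))((a^2*sin(2*θ)) + (0) - (0)) = 1/tan(θ)
All other Christoffel symbols are zero.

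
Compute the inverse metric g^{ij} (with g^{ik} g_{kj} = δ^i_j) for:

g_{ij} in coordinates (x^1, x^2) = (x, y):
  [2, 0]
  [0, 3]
The metric is diagonal, so g^{ij} is diagonal with entries 1/g_{ii}: diag(1/2, 1/3).
g^{ij}:
  [1/2, 0]
  [0, 1/3]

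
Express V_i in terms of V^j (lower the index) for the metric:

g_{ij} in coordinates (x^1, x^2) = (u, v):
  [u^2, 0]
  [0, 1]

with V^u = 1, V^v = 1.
V_i = g_{ij} V^j:
V_u = (u^2)(1) + (0)(1) = u^2
V_v = (0)(1) + (1)(1) = 1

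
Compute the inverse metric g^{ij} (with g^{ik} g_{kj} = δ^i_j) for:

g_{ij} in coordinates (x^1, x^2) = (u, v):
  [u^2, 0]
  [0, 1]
The metric is diagonal, so g^{ij} is diagonal with entries 1/g_{ii}: diag(1/(u^2), 1).
g^{ij}:
  [1/u^2, 0]
  [0, 1]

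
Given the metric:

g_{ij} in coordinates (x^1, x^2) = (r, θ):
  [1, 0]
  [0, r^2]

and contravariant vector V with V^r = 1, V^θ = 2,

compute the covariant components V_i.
V_i = g_{ij} V^j:
V_r = (1)(1) + (0)(2) = 1
V_θ = (0)(1) + (r^2)(2) = 2*r^2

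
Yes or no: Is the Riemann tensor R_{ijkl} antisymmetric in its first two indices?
R_{ijkl} = -R_{jikl} (follows from metric compatibility).
Yes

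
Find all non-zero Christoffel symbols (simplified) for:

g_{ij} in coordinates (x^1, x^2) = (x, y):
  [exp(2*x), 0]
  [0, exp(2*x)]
Using Γ^k_{ij} = (1/2) g^{km} (∂_i g_{mj} + ∂_j g_{mi} - ∂_m g_{ij}); the metric is diagonal, so only the m = k term contributes.
Non-zero symbols (using the symmetry Γ^k_{ij} = Γ^k_{ji}):
Γ^x_{x x} = (1/2) g^{xx} (∂_x g_{xx} + ∂_x g_{xx} - ∂_x g_{xx}) = (1/2)(exp(-2*x))((2*exp(2*x)) + (2*exp(2*x)) - (2*exp(2*x))) = 1
Γ^x_{y y} = (1/2) g^{xx} (∂_y g_{xy} + ∂_y g_{xy} - ∂_x g_{yy}) = (1/2)(exp(-2*x))((0) + (0) - (2*exp(2*x))) = -1
Γ^y_{x y} = (1/2) g^{yy} (∂_x g_{yy} + ∂_y g_{yx} - ∂_y g_{xy}) = (1/2)(exp(-2*x))((2*exp(2*x)) + (0) - (0)) = 1
All other Christoffel symbols are zero.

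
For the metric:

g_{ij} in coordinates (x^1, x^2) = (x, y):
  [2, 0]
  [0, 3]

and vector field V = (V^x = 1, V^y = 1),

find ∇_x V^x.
All Christoffel symbols are zero.
∇_x V^x = ∂_x V^x + Γ^x_{x j} V^j
  = (0) + (0)(1) + (0)(1)
  = 0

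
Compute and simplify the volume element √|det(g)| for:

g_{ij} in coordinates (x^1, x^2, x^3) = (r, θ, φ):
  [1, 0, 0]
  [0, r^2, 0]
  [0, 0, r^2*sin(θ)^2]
det(g) = r^4*sin(θ)^2
√|det(g)| = r^2*sin(θ) (taking 0 < θ < π so that |sin(θ)| = sin(θ))
Volume element: dV = r^2*sin(θ) dr dθ dφ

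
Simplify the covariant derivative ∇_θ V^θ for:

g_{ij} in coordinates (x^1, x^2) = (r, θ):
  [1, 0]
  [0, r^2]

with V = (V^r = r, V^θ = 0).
Non-zero Christoffel symbols:
Γ^r_{θ θ} = -r
Γ^θ_{r θ} = 1/r
∇_θ V^θ = ∂_θ V^θ + Γ^θ_{θ j} V^j
  = (0) + (1/r)(r) + (0)(0)
  = 1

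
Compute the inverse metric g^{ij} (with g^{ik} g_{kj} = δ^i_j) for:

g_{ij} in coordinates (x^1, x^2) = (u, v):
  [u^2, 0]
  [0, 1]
The metric is diagonal, so g^{ij} is diagonal with entries 1/g_{ii}: diag(1/(u^2), 1).
g^{ij}:
  [1/u^2, 0]
  [0, 1]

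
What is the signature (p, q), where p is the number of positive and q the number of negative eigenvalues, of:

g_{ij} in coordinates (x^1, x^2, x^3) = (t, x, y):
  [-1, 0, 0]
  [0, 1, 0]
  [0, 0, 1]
The metric is diagonal, so its eigenvalues are the diagonal entries: -1, 1, 1 (at a generic point, where coordinate-dependent entries are positive).
2 positive, 1 negative.
(2, 1) - Lorentzian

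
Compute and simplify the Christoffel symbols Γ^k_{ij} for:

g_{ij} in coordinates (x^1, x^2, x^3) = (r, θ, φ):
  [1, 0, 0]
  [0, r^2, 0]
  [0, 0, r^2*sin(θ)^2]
Using Γ^k_{ij} = (1/2) g^{km} (∂_i g_{mj} + ∂_j g_{mi} - ∂_m g_{ij}); the metric is diagonal, so only the m = k term contributes.
Non-zero symbols (using the symmetry Γ^k_{ij} = Γ^k_{ji}):
Γ^r_{θ θ} = (1/2) g^{rr} (∂_θ g_{rθ} + ∂_θ g_{rθ} - ∂_r g_{θθ}) = (1/2)(1)((0) + (0) - (2*r)) = -r
Γ^r_{φ φ} = (1/2) g^{rr} (∂_φ g_{rφ} + ∂_φ g_{rφ} - ∂_r g_{φφ}) = (1/2)(1)((0) + (0) - (2*r*sin(θ)^2)) = -r*sin(θ)^2
Γ^θ_{r θ} = (1/2) g^{θθ} (∂_r g_{θθ} + ∂_θ g_{θr} - ∂_θ g_{rθ}) = (1/2)(1/r^2)((2*r) + (0) - (0)) = 1/r
Γ^θ_{φ φ} = (1/2) g^{θθ} (∂_φ g_{θφ} + ∂_φ g_{θφ} - ∂_θ g_{φφ}) = (1/2)(1/r^2)((0) + (0) - (r^2*sin(2*θ))) = -sin(2*θ)/2
Γ^φ_{r φ} = (1/2) g^{φφ} (∂_r g_{φφ} + ∂_φ g_{φr} - ∂_φ g_{rφ}) = (1/2)(1/(r^2*sin(θ)^2))((2*r*sin(θ)^2) + (0) - (0)) = 1/r
Γ^φ_{θ φ} = (1/2) g^{φφ} (∂_θ g_{φφ} + ∂_φ g_{φθ} - ∂_φ g_{θφ}) = (1/2)(1/(r^2*sin(θ)^2))((r^2*sin(2*θ)) + (0) - (0)) = 1/tan(θ)
All other Christoffel symbols are zero.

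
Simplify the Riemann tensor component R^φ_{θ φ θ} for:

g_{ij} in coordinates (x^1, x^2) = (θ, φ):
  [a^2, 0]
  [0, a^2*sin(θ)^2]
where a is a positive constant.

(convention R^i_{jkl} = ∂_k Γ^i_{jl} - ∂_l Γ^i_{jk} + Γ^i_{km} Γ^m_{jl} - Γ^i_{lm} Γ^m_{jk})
Non-zero Christoffel symbols (Γ^k_{ij} = Γ^k_{ji}):
Γ^θ_{φ φ} = -sin(2*θ)/2
Γ^φ_{θ φ} = 1/tan(θ)
R^φ_{θ φ θ} = ∂_φ Γ^φ_{θ θ} - ∂_θ Γ^φ_{θ φ} + Γ^φ_{φ m} Γ^m_{θ θ} - Γ^φ_{θ m} Γ^m_{θ φ}
  = (0) - (-1/sin(θ)^2) + (0) - (1/tan(θ)^2) = 1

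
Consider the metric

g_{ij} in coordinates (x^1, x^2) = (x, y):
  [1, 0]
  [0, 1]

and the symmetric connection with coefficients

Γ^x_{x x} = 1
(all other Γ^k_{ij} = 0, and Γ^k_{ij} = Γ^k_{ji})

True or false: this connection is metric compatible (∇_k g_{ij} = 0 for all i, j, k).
Using ∇_k g_{ij} = ∂_k g_{ij} - Γ^m_{ki} g_{mj} - Γ^m_{kj} g_{im}:
∇_x g_{xx} = (0) - (1) - (1) = -2 ≠ 0
So the connection is not metric compatible (it is not the Levi-Civita connection).
False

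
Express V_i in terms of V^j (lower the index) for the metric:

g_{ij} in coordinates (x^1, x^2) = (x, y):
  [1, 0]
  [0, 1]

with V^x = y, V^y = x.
V_i = g_{ij} V^j:
V_x = (1)(y) + (0)(x) = y
V_y = (0)(y) + (1)(x) = x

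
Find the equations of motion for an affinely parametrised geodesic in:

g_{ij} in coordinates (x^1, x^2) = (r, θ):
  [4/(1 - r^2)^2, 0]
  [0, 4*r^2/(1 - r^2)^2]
Geodesic equation: d^2x^k/dλ^2 + Γ^k_{ij} (dx^i/dλ)(dx^j/dλ) = 0.
Non-zero Christoffel symbols:
Γ^r_{r r} = 2*r/(1 - r^2)
Γ^r_{θ θ} = (r^3 + r)/(r^2 - 1)
Γ^θ_{r θ} = (-r^2 - 1)/(r^3 - r)
Substituting (the symmetric pair Γ^k_{ij}, Γ^k_{ji} combines into a factor 2):
d^2r/dλ^2 + (2*r/(1 - r^2)) (dr/dλ)^2 + ((r^3 + r)/(r^2 - 1)) (dθ/dλ)^2 = 0
d^2θ/dλ^2 + ((-2*r^2 - 2)/(r^3 - r)) (dr/dλ)(dθ/dλ) = 0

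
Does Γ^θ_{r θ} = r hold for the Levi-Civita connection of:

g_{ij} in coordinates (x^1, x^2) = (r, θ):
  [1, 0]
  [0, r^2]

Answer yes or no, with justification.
Γ^θ_{r θ} = (1/2) g^{θθ} (∂_r g_{θθ} + ∂_θ g_{θr} - ∂_θ g_{rθ}) = (1/2)(1/r^2)((2*r) + (0) - (0)) = 1/r
This differs from the proposed value r.
No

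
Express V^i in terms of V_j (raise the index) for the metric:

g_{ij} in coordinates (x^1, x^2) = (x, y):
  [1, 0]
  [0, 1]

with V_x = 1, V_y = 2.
Inverse metric (diagonal): g^{xx} = 1, g^{yy} = 1
V^i = g^{ij} V_j:
V^x = (1)(1) + (0)(2) = 1
V^y = (0)(1) + (1)(2) = 2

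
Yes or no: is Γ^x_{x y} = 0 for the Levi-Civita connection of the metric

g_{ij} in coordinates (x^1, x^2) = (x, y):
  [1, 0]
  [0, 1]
Γ^x_{x y} = (1/2) g^{xx} (∂_x g_{xy} + ∂_y g_{xx} - ∂_x g_{xy}) = (1/2)(1)((0) + (0) - (0)) = 0
This equals the proposed value 0.
Yes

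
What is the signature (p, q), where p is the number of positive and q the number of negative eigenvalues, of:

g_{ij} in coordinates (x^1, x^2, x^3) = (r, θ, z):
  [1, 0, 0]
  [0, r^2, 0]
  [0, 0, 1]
The metric is diagonal, so its eigenvalues are the diagonal entries: 1, r^2, 1 (at a generic point, where coordinate-dependent entries are positive).
3 positive, 0 negative.
(3, 0) - Riemannian (positive definite)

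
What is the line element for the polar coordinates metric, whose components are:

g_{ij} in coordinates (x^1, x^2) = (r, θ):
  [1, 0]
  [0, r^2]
ds^2 = g_{ij} dx^i dx^j; only the non-zero components contribute.
ds^2 = dr^2 + r^2 dθ^2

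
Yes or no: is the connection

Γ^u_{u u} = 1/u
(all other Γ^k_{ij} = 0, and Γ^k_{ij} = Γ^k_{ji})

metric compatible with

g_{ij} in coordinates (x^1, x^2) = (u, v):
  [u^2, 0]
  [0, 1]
Using ∇_k g_{ij} = ∂_k g_{ij} - Γ^m_{ki} g_{mj} - Γ^m_{kj} g_{im}:
e.g. ∇_u g_{uu} = (2*u) - (u) - (u) = 0
Every component ∇_k g_{ij} vanishes: the connection is metric compatible.
Yes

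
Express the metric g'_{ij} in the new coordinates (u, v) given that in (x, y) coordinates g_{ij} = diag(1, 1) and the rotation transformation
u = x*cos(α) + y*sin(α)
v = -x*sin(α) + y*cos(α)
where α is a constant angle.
Invert the transformation: x = u*cos(α) - v*sin(α), y = u*sin(α) + v*cos(α)
g'_{ij} = (∂x^k/∂x'^i)(∂x^l/∂x'^j) g_{kl}; with g_{kl} = δ_{kl} this is Σ_k (∂x^k/∂x'^i)(∂x^k/∂x'^j).
Jacobian: ∂x/∂u = cos(α), ∂x/∂v = -sin(α), ∂y/∂u = sin(α), ∂y/∂v = cos(α)
g'_{uu} = (cos(α))(cos(α)) + (sin(α))(sin(α)) = 1
g'_{uv} = (cos(α))(-sin(α)) + (sin(α))(cos(α)) = 0
g'_{vv} = (-sin(α))(-sin(α)) + (cos(α))(cos(α)) = 1
g'_{ij} = diag(1, 1)
The Euclidean metric is invariant under rotations.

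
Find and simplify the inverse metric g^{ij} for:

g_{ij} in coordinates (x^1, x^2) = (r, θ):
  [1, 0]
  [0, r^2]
The metric is diagonal, so g^{ij} is diagonal with entries 1/g_{ii}: diag(1, 1/(r^2)).
g^{ij}:
  [1, 0]
  [0, 1/r^2]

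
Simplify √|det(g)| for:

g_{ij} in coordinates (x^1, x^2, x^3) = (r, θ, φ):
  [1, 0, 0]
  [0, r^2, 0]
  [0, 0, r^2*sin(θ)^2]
det(g) = r^4*sin(θ)^2
√|det(g)| = r^2*sin(θ) (taking 0 < θ < π so that |sin(θ)| = sin(θ))
Volume element: dV = r^2*sin(θ) dr dθ dφ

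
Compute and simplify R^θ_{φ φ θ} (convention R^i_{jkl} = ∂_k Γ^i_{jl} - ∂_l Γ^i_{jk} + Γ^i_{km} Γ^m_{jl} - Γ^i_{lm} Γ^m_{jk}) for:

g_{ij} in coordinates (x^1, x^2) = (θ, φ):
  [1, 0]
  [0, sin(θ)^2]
Non-zero Christoffel symbols (Γ^k_{ij} = Γ^k_{ji}):
Γ^θ_{φ φ} = -sin(2*θ)/2
Γ^φ_{θ φ} = 1/tan(θ)
R^θ_{φ φ θ} = ∂_φ Γ^θ_{φ θ} - ∂_θ Γ^θ_{φ φ} + Γ^θ_{φ m} Γ^m_{φ θ} - Γ^θ_{θ m} Γ^m_{φ φ}
  = (0) - (-cos(2*θ)) + (-cos(θ)^2) - (0) = -sin(θ)^2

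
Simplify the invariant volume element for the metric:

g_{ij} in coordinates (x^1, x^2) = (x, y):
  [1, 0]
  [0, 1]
det(g) = 1
√|det(g)| = 1
Volume element: dV = 1 dx dy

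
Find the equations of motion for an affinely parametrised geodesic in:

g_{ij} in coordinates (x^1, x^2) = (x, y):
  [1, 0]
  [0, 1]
Geodesic equation: d^2x^k/dλ^2 + Γ^k_{ij} (dx^i/dλ)(dx^j/dλ) = 0.
All Christoffel symbols vanish, so the geodesics are straight lines:
d^2x/dλ^2 = 0
d^2y/dλ^2 = 0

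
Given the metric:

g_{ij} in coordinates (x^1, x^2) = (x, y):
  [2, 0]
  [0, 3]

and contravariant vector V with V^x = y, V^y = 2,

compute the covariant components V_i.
V_i = g_{ij} V^j:
V_x = (2)(y) + (0)(2) = 2*y
V_y = (0)(y) + (3)(2) = 6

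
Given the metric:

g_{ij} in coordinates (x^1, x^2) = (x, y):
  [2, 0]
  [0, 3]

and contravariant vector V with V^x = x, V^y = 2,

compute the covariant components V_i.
V_i = g_{ij} V^j:
V_x = (2)(x) + (0)(2) = 2*x
V_y = (0)(x) + (3)(2) = 6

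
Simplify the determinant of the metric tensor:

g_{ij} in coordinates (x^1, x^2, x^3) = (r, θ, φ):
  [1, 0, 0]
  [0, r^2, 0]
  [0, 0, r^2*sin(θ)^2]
Diagonal metric: det(g) = g_{11}·g_{22}·g_{33}
= (1)·(r^2)·(r^2*sin(θ)^2)
det(g) = r^4*sin(θ)^2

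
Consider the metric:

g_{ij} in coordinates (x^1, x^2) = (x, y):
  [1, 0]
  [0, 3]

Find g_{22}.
With x^1 = x, x^2 = y, g_{22} = g_{yy} is the row-2, column-2 entry of the matrix.
g_{22} = 3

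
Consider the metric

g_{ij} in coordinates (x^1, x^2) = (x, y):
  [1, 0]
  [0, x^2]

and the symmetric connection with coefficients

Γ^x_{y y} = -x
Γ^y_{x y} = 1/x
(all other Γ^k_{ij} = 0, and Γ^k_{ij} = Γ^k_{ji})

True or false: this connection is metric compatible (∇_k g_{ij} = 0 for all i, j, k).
Using ∇_k g_{ij} = ∂_k g_{ij} - Γ^m_{ki} g_{mj} - Γ^m_{kj} g_{im}:
e.g. ∇_x g_{yy} = (2*x) - (x) - (x) = 0
Every component ∇_k g_{ij} vanishes: the connection is metric compatible.
True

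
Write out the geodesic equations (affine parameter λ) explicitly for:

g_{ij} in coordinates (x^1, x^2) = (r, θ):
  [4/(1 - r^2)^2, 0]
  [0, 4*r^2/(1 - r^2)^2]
Geodesic equation: d^2x^k/dλ^2 + Γ^k_{ij} (dx^i/dλ)(dx^j/dλ) = 0.
Non-zero Christoffel symbols:
Γ^r_{r r} = 2*r/(1 - r^2)
Γ^r_{θ θ} = (r^3 + r)/(r^2 - 1)
Γ^θ_{r θ} = (-r^2 - 1)/(r^3 - r)
Substituting (the symmetric pair Γ^k_{ij}, Γ^k_{ji} combines into a factor 2):
d^2r/dλ^2 + (2*r/(1 - r^2)) (dr/dλ)^2 + ((r^3 + r)/(r^2 - 1)) (dθ/dλ)^2 = 0
d^2θ/dλ^2 + ((-2*r^2 - 2)/(r^3 - r)) (dr/dλ)(dθ/dλ) = 0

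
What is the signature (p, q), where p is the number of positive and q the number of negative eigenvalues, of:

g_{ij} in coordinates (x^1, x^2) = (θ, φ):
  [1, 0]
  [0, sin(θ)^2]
The metric is diagonal, so its eigenvalues are the diagonal entries: 1, sin(θ)^2 (at a generic point, where coordinate-dependent entries are positive).
2 positive, 0 negative.
(2, 0) - Riemannian (positive definite)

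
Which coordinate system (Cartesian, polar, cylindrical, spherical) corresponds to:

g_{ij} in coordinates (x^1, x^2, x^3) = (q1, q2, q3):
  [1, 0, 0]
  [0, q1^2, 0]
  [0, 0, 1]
The line element ds^2 = dq1^2 + q1^2 dq2^2 + dq3^2 is dr^2 + r^2 dθ^2 + dz^2 with q1 = r, q2 = θ, q3 = z.
cylindrical coordinates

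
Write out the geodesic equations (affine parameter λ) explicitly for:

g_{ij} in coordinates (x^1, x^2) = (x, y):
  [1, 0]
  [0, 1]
Geodesic equation: d^2x^k/dλ^2 + Γ^k_{ij} (dx^i/dλ)(dx^j/dλ) = 0.
All Christoffel symbols vanish, so the geodesics are straight lines:
d^2x/dλ^2 = 0
d^2y/dλ^2 = 0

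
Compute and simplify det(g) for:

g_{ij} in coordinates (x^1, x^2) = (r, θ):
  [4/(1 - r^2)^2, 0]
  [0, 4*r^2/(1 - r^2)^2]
For a 2×2 metric: det(g) = g_{11}·g_{22} - g_{12}·g_{21}
= (4/(1 - r^2)^2)·(4*r^2/(1 - r^2)^2) - (0)·(0)
= 16*r^2/(1 - r^2)^4 - 0
det(g) = 16*r^2/(1 - r^2)^4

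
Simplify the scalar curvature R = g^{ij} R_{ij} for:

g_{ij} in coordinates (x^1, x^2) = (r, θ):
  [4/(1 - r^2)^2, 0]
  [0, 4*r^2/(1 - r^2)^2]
Non-zero Christoffel symbols (Γ^k_{ij} = Γ^k_{ji}):
Γ^r_{r r} = 2*r/(1 - r^2)
Γ^r_{θ θ} = (r^3 + r)/(r^2 - 1)
Γ^θ_{r θ} = (-r^2 - 1)/(r^3 - r)
Ricci tensor (R_{ij} = R^k_{ikj}): R_{rr} = -4/(r^2 - 1)^2, R_{rθ} = 0, R_{θθ} = -4*r^2/(r^2 - 1)^2
Inverse metric: g^{rr} = (1 - r^2)^2/4, g^{θθ} = (1 - r^2)^2/(4*r^2)
R = g^{ij} R_{ij} = ((1 - r^2)^2/4)(-4/(r^2 - 1)^2) + ((1 - r^2)^2/(4*r^2))(-4*r^2/(r^2 - 1)^2) = -2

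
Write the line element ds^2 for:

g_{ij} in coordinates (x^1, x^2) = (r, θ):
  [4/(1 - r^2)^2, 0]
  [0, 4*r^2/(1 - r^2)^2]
ds^2 = g_{ij} dx^i dx^j; only the non-zero components contribute.
ds^2 = (4/(1 - r^2)^2) dr^2 + (4*r^2/(1 - r^2)^2) dθ^2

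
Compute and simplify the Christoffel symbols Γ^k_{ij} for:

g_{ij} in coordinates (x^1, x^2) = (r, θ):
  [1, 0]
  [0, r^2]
Using Γ^k_{ij} = (1/2) g^{km} (∂_i g_{mj} + ∂_j g_{mi} - ∂_m g_{ij}); the metric is diagonal, so only the m = k term contributes.
Non-zero symbols (using the symmetry Γ^k_{ij} = Γ^k_{ji}):
Γ^r_{θ θ} = (1/2) g^{rr} (∂_θ g_{rθ} + ∂_θ g_{rθ} - ∂_r g_{θθ}) = (1/2)(1)((0) + (0) - (2*r)) = -r
Γ^θ_{r θ} = (1/2) g^{θθ} (∂_r g_{θθ} + ∂_θ g_{θr} - ∂_θ g_{rθ}) = (1/2)(1/r^2)((2*r) + (0) - (0)) = 1/r
All other Christoffel symbols are zero.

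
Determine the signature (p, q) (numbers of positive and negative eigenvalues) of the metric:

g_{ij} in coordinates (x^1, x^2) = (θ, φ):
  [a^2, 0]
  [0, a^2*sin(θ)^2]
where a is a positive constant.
The metric is diagonal, so its eigenvalues are the diagonal entries: a^2, a^2*sin(θ)^2 (at a generic point, where coordinate-dependent entries are positive).
2 positive, 0 negative.
(2, 0) - Riemannian (positive definite)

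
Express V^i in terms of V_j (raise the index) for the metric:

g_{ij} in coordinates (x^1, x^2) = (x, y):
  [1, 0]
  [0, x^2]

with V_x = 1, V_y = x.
Inverse metric (diagonal): g^{xx} = 1, g^{yy} = 1/x^2
V^i = g^{ij} V_j:
V^x = (1)(1) + (0)(x) = 1
V^y = (0)(1) + (1/x^2)(x) = 1/x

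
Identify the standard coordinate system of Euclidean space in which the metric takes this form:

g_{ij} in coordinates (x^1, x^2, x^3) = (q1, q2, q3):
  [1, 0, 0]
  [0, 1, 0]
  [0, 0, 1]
All components are constant and the metric is the identity, i.e. orthonormal rectilinear coordinates.
Cartesian (3D) coordinates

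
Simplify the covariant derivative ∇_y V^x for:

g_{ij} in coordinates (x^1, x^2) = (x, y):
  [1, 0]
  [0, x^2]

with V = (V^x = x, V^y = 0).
Non-zero Christoffel symbols:
Γ^x_{y y} = -x
Γ^y_{x y} = 1/x
∇_y V^x = ∂_y V^x + Γ^x_{y j} V^j
  = (0) + (0)(x) + (-x)(0)
  = 0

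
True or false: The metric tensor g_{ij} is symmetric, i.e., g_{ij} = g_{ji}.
By definition the metric is a symmetric bilinear form, g_{ij} = g_{ji}.
True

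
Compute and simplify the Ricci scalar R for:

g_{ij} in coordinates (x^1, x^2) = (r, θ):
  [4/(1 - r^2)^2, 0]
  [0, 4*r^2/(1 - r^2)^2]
Non-zero Christoffel symbols (Γ^k_{ij} = Γ^k_{ji}):
Γ^r_{r r} = 2*r/(1 - r^2)
Γ^r_{θ θ} = (r^3 + r)/(r^2 - 1)
Γ^θ_{r θ} = (-r^2 - 1)/(r^3 - r)
Ricci tensor (R_{ij} = R^k_{ikj}): R_{rr} = -4/(r^2 - 1)^2, R_{rθ} = 0, R_{θθ} = -4*r^2/(r^2 - 1)^2
Inverse metric: g^{rr} = (1 - r^2)^2/4, g^{θθ} = (1 - r^2)^2/(4*r^2)
R = g^{ij} R_{ij} = ((1 - r^2)^2/4)(-4/(r^2 - 1)^2) + ((1 - r^2)^2/(4*r^2))(-4*r^2/(r^2 - 1)^2) = -2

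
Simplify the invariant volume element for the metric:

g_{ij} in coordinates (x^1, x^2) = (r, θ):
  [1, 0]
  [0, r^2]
det(g) = r^2
√|det(g)| = r
Volume element: dV = r dr dθ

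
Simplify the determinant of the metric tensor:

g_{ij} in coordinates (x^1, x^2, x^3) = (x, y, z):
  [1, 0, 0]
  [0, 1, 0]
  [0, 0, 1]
Diagonal metric: det(g) = g_{11}·g_{22}·g_{33}
= (1)·(1)·(1)
det(g) = 1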